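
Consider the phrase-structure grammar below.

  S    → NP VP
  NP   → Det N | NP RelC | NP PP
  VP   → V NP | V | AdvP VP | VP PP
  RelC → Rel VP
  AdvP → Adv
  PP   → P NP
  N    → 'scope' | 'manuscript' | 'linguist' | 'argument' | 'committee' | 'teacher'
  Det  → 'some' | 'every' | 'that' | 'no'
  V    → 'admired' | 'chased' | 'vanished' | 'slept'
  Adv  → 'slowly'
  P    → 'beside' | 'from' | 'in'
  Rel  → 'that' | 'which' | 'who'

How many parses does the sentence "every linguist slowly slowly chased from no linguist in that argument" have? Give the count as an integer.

9

Two of the 9 distinct bracketings:
[S [NP [Det every] [N linguist]] [VP [AdvP [Adv slowly]] [VP [AdvP [Adv slowly]] [VP [VP [V chased]] [PP [P from] [NP [NP [Det no] [N linguist]] [PP [P in] [NP [Det that] [N argument]]]]]]]]]
[S [NP [Det every] [N linguist]] [VP [AdvP [Adv slowly]] [VP [AdvP [Adv slowly]] [VP [VP [VP [V chased]] [PP [P from] [NP [Det no] [N linguist]]]] [PP [P in] [NP [Det that] [N argument]]]]]]]
The difference turns on whether NP → NP PP is used at the relevant span, versus an alternative expansion of NP.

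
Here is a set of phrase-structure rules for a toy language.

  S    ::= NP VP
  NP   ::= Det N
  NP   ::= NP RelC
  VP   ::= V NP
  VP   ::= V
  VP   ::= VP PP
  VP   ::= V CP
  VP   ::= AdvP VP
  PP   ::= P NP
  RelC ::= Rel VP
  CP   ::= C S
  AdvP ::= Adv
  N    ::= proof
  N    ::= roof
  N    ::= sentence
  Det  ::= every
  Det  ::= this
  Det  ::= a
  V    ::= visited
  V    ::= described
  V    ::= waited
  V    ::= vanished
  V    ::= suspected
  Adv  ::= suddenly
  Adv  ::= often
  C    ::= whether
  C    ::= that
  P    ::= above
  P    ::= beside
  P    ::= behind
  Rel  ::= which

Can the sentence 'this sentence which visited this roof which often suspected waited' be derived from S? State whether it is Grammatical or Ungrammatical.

Grammatical

S
  NP
    NP
      Det: this
      N: sentence
    RelC
      Rel: which
      VP
        V: visited
        NP
          NP
            Det: this
            N: roof
          RelC
            Rel: which
            VP
              AdvP
                Adv: often
              VP
                V: suspected
  VP
    V: waited
The bracketing above is licensed at every node by one of the given productions, with S at the root.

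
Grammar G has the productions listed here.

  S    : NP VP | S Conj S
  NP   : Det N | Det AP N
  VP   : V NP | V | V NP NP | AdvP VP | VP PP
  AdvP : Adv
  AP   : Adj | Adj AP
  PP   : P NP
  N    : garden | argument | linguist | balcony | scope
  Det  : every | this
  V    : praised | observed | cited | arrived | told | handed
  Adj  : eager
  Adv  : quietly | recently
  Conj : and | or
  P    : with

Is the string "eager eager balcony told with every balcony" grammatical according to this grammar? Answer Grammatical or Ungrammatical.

For S → NP VP, no prefix of the string parses as an NP. The alternative S rule S → S Conj S likewise has no satisfying split.

Ungrammatical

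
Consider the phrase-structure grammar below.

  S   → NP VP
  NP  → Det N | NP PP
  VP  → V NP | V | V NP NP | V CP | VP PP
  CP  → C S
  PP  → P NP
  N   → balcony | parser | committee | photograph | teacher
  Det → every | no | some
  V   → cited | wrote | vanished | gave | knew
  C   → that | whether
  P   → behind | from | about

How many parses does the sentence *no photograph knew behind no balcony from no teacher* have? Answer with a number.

The two bracketings:
[S [NP [Det no] [N photograph]] [VP [VP [V knew]] [PP [P behind] [NP [NP [Det no] [N balcony]] [PP [P from] [NP [Det no] [N teacher]]]]]]]
[S [NP [Det no] [N photograph]] [VP [VP [VP [V knew]] [PP [P behind] [NP [Det no] [N balcony]]]] [PP [P from] [NP [Det no] [N teacher]]]]]
The difference turns on whether NP → NP PP is used at the relevant span, versus an alternative expansion of NP.

2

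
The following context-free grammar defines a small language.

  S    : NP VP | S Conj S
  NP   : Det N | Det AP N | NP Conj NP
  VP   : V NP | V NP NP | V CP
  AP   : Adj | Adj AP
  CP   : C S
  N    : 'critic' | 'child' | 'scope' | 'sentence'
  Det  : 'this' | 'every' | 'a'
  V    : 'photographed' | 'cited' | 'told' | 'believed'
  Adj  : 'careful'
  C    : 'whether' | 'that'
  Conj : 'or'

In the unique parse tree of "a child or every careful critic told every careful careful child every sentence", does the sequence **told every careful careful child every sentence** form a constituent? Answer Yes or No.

Yes

[S [NP [NP [Det a] [N child]] [Conj or] [NP [Det every] [AP [Adj careful]] [N critic]]] [VP [V told] [NP [Det every] [AP [Adj careful] [AP [Adj careful]]] [N child]] [NP [Det every] [N sentence]]]]
The words 'told every careful careful child every sentence' are exhaustively dominated by a single VP node (built by VP → V NP NP), so they form a constituent.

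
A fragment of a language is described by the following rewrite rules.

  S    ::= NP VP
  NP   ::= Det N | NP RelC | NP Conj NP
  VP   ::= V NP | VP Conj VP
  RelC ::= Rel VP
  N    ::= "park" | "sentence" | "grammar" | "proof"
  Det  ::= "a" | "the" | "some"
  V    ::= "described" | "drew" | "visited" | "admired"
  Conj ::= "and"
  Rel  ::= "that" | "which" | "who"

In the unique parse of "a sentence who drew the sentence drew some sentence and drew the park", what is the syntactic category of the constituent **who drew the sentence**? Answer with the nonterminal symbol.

RelC

[S [NP [NP [Det a] [N sentence]] [RelC [Rel who] [VP [V drew] [NP [Det the] [N sentence]]]]] [VP [VP [V drew] [NP [Det some] [N sentence]]] [Conj and] [VP [V drew] [NP [Det the] [N park]]]]]
The span 'who drew the sentence' is the RelC node built by RelC → Rel VP.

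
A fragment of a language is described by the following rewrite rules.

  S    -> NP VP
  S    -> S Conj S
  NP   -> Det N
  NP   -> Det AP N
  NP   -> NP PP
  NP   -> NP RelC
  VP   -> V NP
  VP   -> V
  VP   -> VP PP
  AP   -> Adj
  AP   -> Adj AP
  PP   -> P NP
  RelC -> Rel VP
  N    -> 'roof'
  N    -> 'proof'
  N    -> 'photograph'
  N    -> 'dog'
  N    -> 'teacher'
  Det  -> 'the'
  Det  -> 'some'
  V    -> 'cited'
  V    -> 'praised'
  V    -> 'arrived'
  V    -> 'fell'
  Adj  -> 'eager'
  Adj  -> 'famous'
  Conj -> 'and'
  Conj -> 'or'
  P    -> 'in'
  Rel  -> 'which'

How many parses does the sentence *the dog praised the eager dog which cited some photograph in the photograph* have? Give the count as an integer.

Two of the 4 distinct bracketings:
[S [NP [Det the] [N dog]] [VP [V praised] [NP [NP [NP [Det the] [AP [Adj eager]] [N dog]] [RelC [Rel which] [VP [V cited] [NP [Det some] [N photograph]]]]] [PP [P in] [NP [Det the] [N photograph]]]]]]
[S [NP [Det the] [N dog]] [VP [V praised] [NP [NP [Det the] [AP [Adj eager]] [N dog]] [RelC [Rel which] [VP [V cited] [NP [NP [Det some] [N photograph]] [PP [P in] [NP [Det the] [N photograph]]]]]]]]]
The trees differ in how a recursive rule is bracketed over the same span.

4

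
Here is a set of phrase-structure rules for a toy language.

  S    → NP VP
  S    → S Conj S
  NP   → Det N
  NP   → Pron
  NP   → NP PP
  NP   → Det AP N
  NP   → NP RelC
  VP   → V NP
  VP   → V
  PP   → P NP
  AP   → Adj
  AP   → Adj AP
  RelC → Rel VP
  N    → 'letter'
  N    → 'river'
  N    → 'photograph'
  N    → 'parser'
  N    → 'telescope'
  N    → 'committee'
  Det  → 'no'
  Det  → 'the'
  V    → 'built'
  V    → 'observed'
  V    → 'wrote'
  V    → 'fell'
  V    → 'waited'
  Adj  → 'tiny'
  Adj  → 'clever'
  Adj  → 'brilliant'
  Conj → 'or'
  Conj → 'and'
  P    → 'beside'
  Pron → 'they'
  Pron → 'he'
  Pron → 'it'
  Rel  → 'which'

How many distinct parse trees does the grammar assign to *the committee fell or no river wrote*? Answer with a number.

[S [S [NP [Det the] [N committee]] [VP [V fell]]] [Conj or] [S [NP [Det no] [N river]] [VP [V wrote]]]]
No rule offers an alternative attachment or grouping for any span, so this is the only derivation.

1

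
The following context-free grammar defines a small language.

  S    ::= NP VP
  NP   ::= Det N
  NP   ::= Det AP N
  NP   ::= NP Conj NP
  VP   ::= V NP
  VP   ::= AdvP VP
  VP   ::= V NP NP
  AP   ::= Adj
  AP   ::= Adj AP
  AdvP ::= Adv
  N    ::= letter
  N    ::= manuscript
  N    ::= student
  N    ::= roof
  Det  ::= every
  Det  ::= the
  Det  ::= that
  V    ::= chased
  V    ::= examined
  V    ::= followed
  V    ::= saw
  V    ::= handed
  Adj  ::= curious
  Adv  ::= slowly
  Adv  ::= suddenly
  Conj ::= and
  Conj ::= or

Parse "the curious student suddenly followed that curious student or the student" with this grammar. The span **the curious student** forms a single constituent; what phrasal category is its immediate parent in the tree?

S
  NP
    Det: the
    AP
      Adj: curious
    N: student
  VP
    AdvP
      Adv: suddenly
    VP
      V: followed
      NP
        NP
          Det: that
          AP
            Adj: curious
          N: student
        Conj: or
        NP
          Det: the
          N: student
The span 'the curious student' is the NP node built by NP → Det AP N.
Its mother is the S built by S → NP VP.

S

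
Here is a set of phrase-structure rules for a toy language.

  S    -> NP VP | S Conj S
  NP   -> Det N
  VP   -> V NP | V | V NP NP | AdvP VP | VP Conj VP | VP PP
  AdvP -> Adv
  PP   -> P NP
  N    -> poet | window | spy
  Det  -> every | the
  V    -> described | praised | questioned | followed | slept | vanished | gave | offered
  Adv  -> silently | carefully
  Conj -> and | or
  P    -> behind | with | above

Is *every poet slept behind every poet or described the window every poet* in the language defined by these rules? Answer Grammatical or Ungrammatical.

S
  NP
    Det: every
    N: poet
  VP
    VP
      VP
        V: slept
      PP
        P: behind
        NP
          Det: every
          N: poet
    Conj: or
    VP
      V: described
      NP
        Det: the
        N: window
      NP
        Det: every
        N: poet
The bracketing above is licensed at every node by one of the given productions, with S at the root.

Grammatical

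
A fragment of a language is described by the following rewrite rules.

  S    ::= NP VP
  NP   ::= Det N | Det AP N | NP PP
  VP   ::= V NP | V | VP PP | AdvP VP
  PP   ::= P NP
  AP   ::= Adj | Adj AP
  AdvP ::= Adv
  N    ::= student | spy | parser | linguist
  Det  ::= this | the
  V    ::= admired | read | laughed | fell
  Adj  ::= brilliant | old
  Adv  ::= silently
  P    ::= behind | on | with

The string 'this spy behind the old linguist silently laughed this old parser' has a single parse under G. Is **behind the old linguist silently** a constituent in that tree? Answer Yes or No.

No

[S [NP [NP [Det this] [N spy]] [PP [P behind] [NP [Det the] [AP [Adj old]] [N linguist]]]] [VP [AdvP [Adv silently]] [VP [V laughed] [NP [Det this] [AP [Adj old]] [N parser]]]]]
The smallest constituent containing 'behind the old linguist silently' is the S spanning 'this spy behind the old linguist silently laughed this old parser'; no single node in the tree dominates exactly the given words.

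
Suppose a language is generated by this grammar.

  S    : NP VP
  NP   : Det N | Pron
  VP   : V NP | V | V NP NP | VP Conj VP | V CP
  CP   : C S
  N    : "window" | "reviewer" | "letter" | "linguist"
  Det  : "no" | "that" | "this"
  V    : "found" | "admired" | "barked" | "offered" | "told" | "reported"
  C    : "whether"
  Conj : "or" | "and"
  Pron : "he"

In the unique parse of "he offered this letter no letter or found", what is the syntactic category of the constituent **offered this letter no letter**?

VP

[S [NP [Pron he]] [VP [VP [V offered] [NP [Det this] [N letter]] [NP [Det no] [N letter]]] [Conj or] [VP [V found]]]]
The span 'offered this letter no letter' is the VP node built by VP → V NP NP.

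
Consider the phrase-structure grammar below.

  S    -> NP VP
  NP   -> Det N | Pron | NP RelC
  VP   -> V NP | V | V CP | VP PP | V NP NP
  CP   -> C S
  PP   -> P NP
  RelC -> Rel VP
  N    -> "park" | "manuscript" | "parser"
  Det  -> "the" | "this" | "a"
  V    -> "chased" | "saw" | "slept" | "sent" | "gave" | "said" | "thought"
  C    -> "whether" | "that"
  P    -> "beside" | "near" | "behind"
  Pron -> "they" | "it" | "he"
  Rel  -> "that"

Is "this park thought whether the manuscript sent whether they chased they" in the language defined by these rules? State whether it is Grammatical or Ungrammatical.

S
  NP
    Det: this
    N: park
  VP
    V: thought
    CP
      C: whether
      S
        NP
          Det: the
          N: manuscript
        VP
          V: sent
          CP
            C: whether
            S
              NP
                Pron: they
              VP
                V: chased
                NP
                  Pron: they
Every word is introduced by a lexical rule and the phrasal rules combine the resulting categories into a single S.

Grammatical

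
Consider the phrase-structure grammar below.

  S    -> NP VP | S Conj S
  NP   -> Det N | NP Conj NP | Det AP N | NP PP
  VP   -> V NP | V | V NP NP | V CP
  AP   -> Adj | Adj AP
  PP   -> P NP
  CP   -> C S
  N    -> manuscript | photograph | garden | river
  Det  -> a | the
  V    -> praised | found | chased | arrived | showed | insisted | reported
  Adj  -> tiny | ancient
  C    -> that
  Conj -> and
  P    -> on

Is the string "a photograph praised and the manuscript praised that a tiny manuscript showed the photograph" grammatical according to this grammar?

Grammatical

S
  S
    NP
      Det: a
      N: photograph
    VP
      V: praised
  Conj: and
  S
    NP
      Det: the
      N: manuscript
    VP
      V: praised
      CP
        C: that
        S
          NP
            Det: a
            AP
              Adj: tiny
            N: manuscript
          VP
            V: showed
            NP
              Det: the
              N: photograph
The bracketing above is licensed at every node by one of the given productions, with S at the root.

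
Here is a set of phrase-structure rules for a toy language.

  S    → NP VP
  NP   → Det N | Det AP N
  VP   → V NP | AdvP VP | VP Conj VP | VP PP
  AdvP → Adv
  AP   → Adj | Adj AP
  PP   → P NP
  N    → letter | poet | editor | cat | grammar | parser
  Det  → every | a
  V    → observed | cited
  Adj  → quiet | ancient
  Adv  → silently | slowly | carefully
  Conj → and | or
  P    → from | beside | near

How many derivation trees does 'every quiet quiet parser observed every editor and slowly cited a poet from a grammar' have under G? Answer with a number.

Two of the 3 distinct bracketings:
[S [NP [Det every] [AP [Adj quiet] [AP [Adj quiet]]] [N parser]] [VP [VP [V observed] [NP [Det every] [N editor]]] [Conj and] [VP [AdvP [Adv slowly]] [VP [VP [V cited] [NP [Det a] [N poet]]] [PP [P from] [NP [Det a] [N grammar]]]]]]]
[S [NP [Det every] [AP [Adj quiet] [AP [Adj quiet]]] [N parser]] [VP [VP [V observed] [NP [Det every] [N editor]]] [Conj and] [VP [VP [AdvP [Adv slowly]] [VP [V cited] [NP [Det a] [N poet]]]] [PP [P from] [NP [Det a] [N grammar]]]]]]
The trees differ in how a recursive rule is bracketed over the same span.

3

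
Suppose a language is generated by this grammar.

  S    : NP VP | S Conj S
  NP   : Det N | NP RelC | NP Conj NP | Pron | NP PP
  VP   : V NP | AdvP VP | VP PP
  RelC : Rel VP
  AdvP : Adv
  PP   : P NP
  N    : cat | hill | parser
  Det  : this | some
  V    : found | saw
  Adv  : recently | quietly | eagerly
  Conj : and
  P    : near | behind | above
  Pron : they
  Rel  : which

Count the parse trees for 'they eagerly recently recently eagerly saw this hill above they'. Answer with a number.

6

Two of the 6 distinct bracketings:
[S [NP [Pron they]] [VP [AdvP [Adv eagerly]] [VP [AdvP [Adv recently]] [VP [AdvP [Adv recently]] [VP [AdvP [Adv eagerly]] [VP [V saw] [NP [NP [Det this] [N hill]] [PP [P above] [NP [Pron they]]]]]]]]]]
[S [NP [Pron they]] [VP [AdvP [Adv eagerly]] [VP [AdvP [Adv recently]] [VP [AdvP [Adv recently]] [VP [AdvP [Adv eagerly]] [VP [VP [V saw] [NP [Det this] [N hill]]] [PP [P above] [NP [Pron they]]]]]]]]]
The difference turns on whether NP → NP PP is used at the relevant span, versus an alternative expansion of NP.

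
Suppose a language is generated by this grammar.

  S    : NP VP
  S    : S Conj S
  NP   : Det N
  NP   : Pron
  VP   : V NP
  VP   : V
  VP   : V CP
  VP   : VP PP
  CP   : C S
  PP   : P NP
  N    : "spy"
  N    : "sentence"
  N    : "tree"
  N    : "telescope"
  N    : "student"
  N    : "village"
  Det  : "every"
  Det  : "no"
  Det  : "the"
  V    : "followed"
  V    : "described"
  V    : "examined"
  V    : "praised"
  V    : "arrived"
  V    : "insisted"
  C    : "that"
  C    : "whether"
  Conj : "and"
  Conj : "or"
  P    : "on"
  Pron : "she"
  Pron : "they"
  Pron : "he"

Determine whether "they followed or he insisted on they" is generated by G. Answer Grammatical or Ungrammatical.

[S [S [NP [Pron they]] [VP [V followed]]] [Conj or] [S [NP [Pron he]] [VP [VP [V insisted]] [PP [P on] [NP [Pron they]]]]]]
The bracketing above is licensed at every node by one of the given productions, with S at the root.

Grammatical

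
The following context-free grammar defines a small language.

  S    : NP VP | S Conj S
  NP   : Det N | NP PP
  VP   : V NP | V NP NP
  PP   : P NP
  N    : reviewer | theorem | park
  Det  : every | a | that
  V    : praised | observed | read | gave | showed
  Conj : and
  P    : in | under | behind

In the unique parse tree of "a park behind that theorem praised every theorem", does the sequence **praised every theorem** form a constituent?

[S [NP [NP [Det a] [N park]] [PP [P behind] [NP [Det that] [N theorem]]]] [VP [V praised] [NP [Det every] [N theorem]]]]
The words 'praised every theorem' are exhaustively dominated by a single VP node (built by VP → V NP), so they form a constituent.

Yes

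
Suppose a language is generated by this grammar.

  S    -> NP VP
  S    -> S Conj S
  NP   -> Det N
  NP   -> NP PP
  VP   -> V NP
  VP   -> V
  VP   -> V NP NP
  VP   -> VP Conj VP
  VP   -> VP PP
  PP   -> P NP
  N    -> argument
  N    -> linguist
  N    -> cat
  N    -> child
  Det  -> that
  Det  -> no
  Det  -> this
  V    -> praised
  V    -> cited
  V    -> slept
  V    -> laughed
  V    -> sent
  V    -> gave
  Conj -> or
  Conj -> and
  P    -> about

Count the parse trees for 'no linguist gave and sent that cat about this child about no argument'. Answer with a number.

Two of the 9 distinct bracketings:
[S [NP [Det no] [N linguist]] [VP [VP [V gave]] [Conj and] [VP [V sent] [NP [NP [Det that] [N cat]] [PP [P about] [NP [NP [Det this] [N child]] [PP [P about] [NP [Det no] [N argument]]]]]]]]]
[S [NP [Det no] [N linguist]] [VP [VP [V gave]] [Conj and] [VP [V sent] [NP [NP [NP [Det that] [N cat]] [PP [P about] [NP [Det this] [N child]]]] [PP [P about] [NP [Det no] [N argument]]]]]]]
The trees differ in how a recursive rule is bracketed over the same span.

9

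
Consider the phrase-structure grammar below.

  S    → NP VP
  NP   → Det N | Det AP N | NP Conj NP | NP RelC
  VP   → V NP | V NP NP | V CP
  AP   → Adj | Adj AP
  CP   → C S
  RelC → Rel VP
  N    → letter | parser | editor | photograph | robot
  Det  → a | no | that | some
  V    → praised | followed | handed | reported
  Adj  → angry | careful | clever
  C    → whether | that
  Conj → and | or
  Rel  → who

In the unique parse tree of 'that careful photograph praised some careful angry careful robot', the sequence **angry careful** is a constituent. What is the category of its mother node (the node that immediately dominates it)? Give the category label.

AP

S
  NP
    Det: that
    AP
      Adj: careful
    N: photograph
  VP
    V: praised
    NP
      Det: some
      AP
        Adj: careful
        AP
          Adj: angry
          AP
            Adj: careful
      N: robot
The span 'angry careful' is the AP node built by AP → Adj AP.
Its mother is the AP built by AP → Adj AP.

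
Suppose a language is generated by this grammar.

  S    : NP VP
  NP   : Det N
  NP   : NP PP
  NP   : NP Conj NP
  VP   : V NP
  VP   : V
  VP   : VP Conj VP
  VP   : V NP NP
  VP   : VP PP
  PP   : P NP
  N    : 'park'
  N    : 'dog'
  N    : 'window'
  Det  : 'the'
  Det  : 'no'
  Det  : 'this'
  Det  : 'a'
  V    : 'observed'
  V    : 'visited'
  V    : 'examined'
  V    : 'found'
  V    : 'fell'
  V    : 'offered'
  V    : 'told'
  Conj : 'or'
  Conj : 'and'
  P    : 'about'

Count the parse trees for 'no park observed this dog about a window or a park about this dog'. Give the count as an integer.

Two of the 10 distinct bracketings:
[S [NP [Det no] [N park]] [VP [V observed] [NP [NP [Det this] [N dog]] [PP [P about] [NP [NP [NP [Det a] [N window]] [Conj or] [NP [Det a] [N park]]] [PP [P about] [NP [Det this] [N dog]]]]]]]]
[S [NP [Det no] [N park]] [VP [V observed] [NP [NP [Det this] [N dog]] [PP [P about] [NP [NP [Det a] [N window]] [Conj or] [NP [NP [Det a] [N park]] [PP [P about] [NP [Det this] [N dog]]]]]]]]]
The trees differ in how a recursive rule is bracketed over the same span.

10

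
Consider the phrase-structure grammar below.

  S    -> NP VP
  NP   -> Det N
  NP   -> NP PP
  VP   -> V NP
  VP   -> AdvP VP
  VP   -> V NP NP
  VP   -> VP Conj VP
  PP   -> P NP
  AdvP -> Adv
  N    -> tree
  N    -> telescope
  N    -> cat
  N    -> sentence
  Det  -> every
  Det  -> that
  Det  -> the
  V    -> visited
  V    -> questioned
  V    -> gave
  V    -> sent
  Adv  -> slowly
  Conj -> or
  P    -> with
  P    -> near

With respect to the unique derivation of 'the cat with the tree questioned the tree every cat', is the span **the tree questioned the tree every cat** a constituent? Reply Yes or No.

[S [NP [NP [Det the] [N cat]] [PP [P with] [NP [Det the] [N tree]]]] [VP [V questioned] [NP [Det the] [N tree]] [NP [Det every] [N cat]]]]
The smallest constituent containing 'the tree questioned the tree every cat' is the S spanning 'the cat with the tree questioned the tree every cat'; no single node in the tree dominates exactly the given words.

No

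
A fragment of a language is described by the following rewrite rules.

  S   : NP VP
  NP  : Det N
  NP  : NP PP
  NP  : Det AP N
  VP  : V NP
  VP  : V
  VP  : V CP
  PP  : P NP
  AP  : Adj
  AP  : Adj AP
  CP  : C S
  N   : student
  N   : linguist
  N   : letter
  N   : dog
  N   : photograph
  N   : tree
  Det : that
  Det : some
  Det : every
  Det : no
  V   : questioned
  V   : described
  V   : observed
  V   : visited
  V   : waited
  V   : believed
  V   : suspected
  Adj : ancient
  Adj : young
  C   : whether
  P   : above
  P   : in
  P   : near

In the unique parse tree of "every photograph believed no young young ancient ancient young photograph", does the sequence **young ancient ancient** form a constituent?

No

[S [NP [Det every] [N photograph]] [VP [V believed] [NP [Det no] [AP [Adj young] [AP [Adj young] [AP [Adj ancient] [AP [Adj ancient] [AP [Adj young]]]]]] [N photograph]]]]
The smallest constituent containing 'young ancient ancient' is the AP spanning 'young ancient ancient young'; no single node in the tree dominates exactly the given words.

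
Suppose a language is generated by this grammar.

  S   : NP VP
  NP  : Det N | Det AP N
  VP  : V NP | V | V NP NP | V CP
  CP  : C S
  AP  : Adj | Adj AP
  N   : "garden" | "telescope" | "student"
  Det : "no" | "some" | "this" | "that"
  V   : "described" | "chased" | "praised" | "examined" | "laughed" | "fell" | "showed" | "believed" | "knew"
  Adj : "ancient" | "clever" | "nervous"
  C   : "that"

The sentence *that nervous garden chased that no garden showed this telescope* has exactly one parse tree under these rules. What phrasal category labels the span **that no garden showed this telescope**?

CP

S
  NP
    Det: that
    AP
      Adj: nervous
    N: garden
  VP
    V: chased
    CP
      C: that
      S
        NP
          Det: no
          N: garden
        VP
          V: showed
          NP
            Det: this
            N: telescope
The span 'that no garden showed this telescope' is the CP node built by CP → C S.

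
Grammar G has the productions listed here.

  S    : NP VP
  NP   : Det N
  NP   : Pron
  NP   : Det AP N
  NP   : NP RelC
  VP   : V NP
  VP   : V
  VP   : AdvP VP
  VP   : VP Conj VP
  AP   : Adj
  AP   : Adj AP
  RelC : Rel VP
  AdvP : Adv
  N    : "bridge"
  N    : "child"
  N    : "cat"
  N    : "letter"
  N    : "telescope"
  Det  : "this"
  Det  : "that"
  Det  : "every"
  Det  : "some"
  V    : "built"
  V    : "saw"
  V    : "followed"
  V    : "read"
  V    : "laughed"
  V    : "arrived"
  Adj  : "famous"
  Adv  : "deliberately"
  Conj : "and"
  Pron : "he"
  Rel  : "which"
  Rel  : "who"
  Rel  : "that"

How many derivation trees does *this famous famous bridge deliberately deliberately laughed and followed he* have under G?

3

Two of the 3 distinct bracketings:
[S [NP [Det this] [AP [Adj famous] [AP [Adj famous]]] [N bridge]] [VP [AdvP [Adv deliberately]] [VP [AdvP [Adv deliberately]] [VP [VP [V laughed]] [Conj and] [VP [V followed] [NP [Pron he]]]]]]]
[S [NP [Det this] [AP [Adj famous] [AP [Adj famous]]] [N bridge]] [VP [AdvP [Adv deliberately]] [VP [VP [AdvP [Adv deliberately]] [VP [V laughed]]] [Conj and] [VP [V followed] [NP [Pron he]]]]]]
The trees differ in how a recursive rule is bracketed over the same span.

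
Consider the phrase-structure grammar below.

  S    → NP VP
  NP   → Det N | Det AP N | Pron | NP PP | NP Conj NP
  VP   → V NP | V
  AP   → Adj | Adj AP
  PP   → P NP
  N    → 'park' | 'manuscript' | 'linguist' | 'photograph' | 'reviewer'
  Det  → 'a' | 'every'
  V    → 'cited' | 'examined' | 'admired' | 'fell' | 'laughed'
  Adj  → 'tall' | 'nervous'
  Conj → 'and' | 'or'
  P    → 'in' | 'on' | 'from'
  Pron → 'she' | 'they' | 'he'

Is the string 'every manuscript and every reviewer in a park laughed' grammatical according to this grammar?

Grammatical

S
  NP
    NP
      NP
        Det: every
        N: manuscript
      Conj: and
      NP
        Det: every
        N: reviewer
    PP
      P: in
      NP
        Det: a
        N: park
  VP
    V: laughed
Each bracket corresponds to one application of a listed rule, so the string is derivable from S.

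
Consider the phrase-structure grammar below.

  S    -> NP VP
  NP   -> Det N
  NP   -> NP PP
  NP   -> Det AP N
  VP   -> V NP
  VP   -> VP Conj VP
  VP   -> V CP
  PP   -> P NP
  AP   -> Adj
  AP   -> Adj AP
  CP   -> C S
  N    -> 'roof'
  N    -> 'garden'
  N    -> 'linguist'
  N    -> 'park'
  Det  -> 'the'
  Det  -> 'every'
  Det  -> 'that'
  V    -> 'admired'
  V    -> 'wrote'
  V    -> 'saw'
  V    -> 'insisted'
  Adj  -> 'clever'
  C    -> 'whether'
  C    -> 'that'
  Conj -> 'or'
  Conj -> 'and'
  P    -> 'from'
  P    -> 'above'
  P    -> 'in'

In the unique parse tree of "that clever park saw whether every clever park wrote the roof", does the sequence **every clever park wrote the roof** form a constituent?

Yes

[S [NP [Det that] [AP [Adj clever]] [N park]] [VP [V saw] [CP [C whether] [S [NP [Det every] [AP [Adj clever]] [N park]] [VP [V wrote] [NP [Det the] [N roof]]]]]]]
The words 'every clever park wrote the roof' are exhaustively dominated by a single S node (built by S → NP VP), so they form a constituent.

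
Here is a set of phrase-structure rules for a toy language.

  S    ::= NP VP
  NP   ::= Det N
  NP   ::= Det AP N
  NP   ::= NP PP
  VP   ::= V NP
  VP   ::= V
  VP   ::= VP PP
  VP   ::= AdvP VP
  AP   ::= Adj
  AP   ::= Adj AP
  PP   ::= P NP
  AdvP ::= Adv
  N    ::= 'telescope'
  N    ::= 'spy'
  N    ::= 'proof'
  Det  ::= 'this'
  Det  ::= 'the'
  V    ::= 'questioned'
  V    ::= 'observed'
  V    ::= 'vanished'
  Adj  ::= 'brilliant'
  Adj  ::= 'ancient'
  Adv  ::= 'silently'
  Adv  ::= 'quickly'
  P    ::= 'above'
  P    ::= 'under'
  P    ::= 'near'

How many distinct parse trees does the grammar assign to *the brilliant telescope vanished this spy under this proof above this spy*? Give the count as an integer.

5

Two of the 5 distinct bracketings:
[S [NP [Det the] [AP [Adj brilliant]] [N telescope]] [VP [V vanished] [NP [NP [Det this] [N spy]] [PP [P under] [NP [NP [Det this] [N proof]] [PP [P above] [NP [Det this] [N spy]]]]]]]]
[S [NP [Det the] [AP [Adj brilliant]] [N telescope]] [VP [V vanished] [NP [NP [NP [Det this] [N spy]] [PP [P under] [NP [Det this] [N proof]]]] [PP [P above] [NP [Det this] [N spy]]]]]]
The trees differ in how a recursive rule is bracketed over the same span.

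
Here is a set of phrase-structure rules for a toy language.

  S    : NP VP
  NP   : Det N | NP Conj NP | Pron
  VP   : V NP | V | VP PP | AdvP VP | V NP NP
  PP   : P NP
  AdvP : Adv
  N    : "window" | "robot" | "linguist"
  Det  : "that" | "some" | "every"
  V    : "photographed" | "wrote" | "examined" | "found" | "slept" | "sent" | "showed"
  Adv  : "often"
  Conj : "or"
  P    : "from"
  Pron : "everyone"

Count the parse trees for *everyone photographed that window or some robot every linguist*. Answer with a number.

1

[S [NP [Pron everyone]] [VP [V photographed] [NP [NP [Det that] [N window]] [Conj or] [NP [Det some] [N robot]]] [NP [Det every] [N linguist]]]]
No rule offers an alternative attachment or grouping for any span, so this is the only derivation.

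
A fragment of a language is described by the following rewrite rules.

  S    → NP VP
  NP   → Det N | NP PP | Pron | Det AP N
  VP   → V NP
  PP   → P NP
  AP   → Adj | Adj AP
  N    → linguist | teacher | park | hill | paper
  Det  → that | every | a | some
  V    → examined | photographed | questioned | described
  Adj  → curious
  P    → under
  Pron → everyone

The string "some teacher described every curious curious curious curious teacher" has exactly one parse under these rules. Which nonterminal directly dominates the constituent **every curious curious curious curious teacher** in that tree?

VP

[S [NP [Det some] [N teacher]] [VP [V described] [NP [Det every] [AP [Adj curious] [AP [Adj curious] [AP [Adj curious] [AP [Adj curious]]]]] [N teacher]]]]
The span 'every curious curious curious curious teacher' is the NP node built by NP → Det AP N.
Its mother is the VP built by VP → V NP.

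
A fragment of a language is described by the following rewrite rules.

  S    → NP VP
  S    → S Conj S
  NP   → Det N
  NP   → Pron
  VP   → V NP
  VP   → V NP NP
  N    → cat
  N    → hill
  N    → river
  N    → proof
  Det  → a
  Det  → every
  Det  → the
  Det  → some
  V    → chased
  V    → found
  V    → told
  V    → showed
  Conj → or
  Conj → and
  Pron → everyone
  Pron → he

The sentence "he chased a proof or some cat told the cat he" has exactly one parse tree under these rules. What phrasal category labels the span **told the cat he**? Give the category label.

VP

[S [S [NP [Pron he]] [VP [V chased] [NP [Det a] [N proof]]]] [Conj or] [S [NP [Det some] [N cat]] [VP [V told] [NP [Det the] [N cat]] [NP [Pron he]]]]]
The span 'told the cat he' is the VP node built by VP → V NP NP.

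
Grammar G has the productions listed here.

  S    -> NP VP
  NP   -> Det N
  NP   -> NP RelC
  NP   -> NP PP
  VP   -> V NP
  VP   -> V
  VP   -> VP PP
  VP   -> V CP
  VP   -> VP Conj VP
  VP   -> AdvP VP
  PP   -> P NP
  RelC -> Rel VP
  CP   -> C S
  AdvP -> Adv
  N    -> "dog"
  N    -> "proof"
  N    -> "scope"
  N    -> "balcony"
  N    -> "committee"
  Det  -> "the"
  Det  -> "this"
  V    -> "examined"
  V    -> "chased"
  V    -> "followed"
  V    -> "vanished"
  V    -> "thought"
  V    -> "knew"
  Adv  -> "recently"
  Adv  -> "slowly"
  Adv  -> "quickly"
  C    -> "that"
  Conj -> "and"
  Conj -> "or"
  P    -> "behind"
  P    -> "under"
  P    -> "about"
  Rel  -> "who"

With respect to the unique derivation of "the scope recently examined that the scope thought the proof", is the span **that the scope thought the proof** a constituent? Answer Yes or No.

[S [NP [Det the] [N scope]] [VP [AdvP [Adv recently]] [VP [V examined] [CP [C that] [S [NP [Det the] [N scope]] [VP [V thought] [NP [Det the] [N proof]]]]]]]]
The words 'that the scope thought the proof' are exhaustively dominated by a single CP node (built by CP → C S), so they form a constituent.

Yes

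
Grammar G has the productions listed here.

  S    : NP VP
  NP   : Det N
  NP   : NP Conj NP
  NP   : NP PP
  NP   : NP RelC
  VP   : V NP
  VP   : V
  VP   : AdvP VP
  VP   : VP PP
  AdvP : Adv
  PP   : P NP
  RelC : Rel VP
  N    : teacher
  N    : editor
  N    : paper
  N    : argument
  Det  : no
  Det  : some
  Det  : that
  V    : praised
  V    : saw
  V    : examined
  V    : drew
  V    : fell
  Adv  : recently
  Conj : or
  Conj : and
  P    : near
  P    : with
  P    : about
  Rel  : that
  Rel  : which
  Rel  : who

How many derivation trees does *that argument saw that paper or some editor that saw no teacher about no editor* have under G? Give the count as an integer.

Two of the 9 distinct bracketings:
[S [NP [Det that] [N argument]] [VP [V saw] [NP [NP [Det that] [N paper]] [Conj or] [NP [NP [NP [Det some] [N editor]] [RelC [Rel that] [VP [V saw] [NP [Det no] [N teacher]]]]] [PP [P about] [NP [Det no] [N editor]]]]]]]
[S [NP [Det that] [N argument]] [VP [V saw] [NP [NP [Det that] [N paper]] [Conj or] [NP [NP [Det some] [N editor]] [RelC [Rel that] [VP [V saw] [NP [NP [Det no] [N teacher]] [PP [P about] [NP [Det no] [N editor]]]]]]]]]]
The trees differ in how a recursive rule is bracketed over the same span.

9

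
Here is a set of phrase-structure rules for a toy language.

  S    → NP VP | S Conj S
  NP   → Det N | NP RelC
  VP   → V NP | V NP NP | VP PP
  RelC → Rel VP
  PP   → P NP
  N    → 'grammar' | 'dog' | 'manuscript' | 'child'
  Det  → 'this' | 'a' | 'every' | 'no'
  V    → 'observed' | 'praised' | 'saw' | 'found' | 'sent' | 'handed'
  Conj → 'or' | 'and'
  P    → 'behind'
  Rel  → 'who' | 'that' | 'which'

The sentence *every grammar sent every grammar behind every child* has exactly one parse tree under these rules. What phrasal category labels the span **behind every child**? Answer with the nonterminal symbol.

S
  NP
    Det: every
    N: grammar
  VP
    VP
      V: sent
      NP
        Det: every
        N: grammar
    PP
      P: behind
      NP
        Det: every
        N: child
The span 'behind every child' is the PP node built by PP → P NP.

PP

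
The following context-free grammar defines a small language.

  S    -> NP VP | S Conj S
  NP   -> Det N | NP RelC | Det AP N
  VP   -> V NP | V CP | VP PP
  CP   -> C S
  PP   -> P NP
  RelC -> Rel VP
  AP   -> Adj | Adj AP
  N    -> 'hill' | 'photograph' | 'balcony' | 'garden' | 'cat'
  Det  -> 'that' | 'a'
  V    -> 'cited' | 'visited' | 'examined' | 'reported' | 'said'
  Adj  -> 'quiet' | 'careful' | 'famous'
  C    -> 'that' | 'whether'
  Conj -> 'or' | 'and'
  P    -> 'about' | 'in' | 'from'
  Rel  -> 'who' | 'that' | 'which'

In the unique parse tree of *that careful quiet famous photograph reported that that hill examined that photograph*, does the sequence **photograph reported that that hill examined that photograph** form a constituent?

[S [NP [Det that] [AP [Adj careful] [AP [Adj quiet] [AP [Adj famous]]]] [N photograph]] [VP [V reported] [CP [C that] [S [NP [Det that] [N hill]] [VP [V examined] [NP [Det that] [N photograph]]]]]]]
The smallest constituent containing 'photograph reported that that hill examined that photograph' is the S spanning 'that careful quiet famous photograph reported that that hill examined that photograph'; no single node in the tree dominates exactly the given words.

No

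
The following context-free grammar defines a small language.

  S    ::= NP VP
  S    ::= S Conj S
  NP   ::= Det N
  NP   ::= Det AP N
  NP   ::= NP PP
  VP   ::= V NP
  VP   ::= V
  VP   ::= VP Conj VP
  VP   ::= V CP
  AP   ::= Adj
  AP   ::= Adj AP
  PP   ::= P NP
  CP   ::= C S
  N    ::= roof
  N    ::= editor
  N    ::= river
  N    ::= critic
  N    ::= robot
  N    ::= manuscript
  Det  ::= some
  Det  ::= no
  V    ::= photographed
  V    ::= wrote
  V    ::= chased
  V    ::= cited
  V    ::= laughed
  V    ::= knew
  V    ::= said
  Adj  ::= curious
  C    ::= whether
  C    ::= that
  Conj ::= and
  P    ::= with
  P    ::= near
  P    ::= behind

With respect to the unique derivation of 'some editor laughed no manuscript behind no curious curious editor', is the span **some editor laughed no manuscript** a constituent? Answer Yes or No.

No

[S [NP [Det some] [N editor]] [VP [V laughed] [NP [NP [Det no] [N manuscript]] [PP [P behind] [NP [Det no] [AP [Adj curious] [AP [Adj curious]]] [N editor]]]]]]
The smallest constituent containing 'some editor laughed no manuscript' is the S spanning 'some editor laughed no manuscript behind no curious curious editor'; no single node in the tree dominates exactly the given words.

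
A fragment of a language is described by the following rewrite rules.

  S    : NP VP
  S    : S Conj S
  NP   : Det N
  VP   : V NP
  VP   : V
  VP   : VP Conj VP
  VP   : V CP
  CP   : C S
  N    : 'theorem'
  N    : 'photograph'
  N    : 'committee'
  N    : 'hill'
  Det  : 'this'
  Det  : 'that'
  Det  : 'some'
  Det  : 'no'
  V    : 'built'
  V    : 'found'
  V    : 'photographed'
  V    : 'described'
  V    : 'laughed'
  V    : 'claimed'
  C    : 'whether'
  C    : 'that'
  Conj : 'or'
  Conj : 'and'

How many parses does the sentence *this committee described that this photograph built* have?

1

[S [NP [Det this] [N committee]] [VP [V described] [CP [C that] [S [NP [Det this] [N photograph]] [VP [V built]]]]]]
No rule offers an alternative attachment or grouping for any span, so this is the only derivation.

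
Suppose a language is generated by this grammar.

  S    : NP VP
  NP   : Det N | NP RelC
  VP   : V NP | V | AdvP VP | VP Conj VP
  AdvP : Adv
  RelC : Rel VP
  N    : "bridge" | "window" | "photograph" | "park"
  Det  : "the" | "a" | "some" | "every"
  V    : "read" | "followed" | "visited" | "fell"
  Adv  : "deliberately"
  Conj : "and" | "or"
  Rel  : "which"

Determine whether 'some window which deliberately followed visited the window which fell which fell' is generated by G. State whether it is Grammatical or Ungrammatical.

[S [NP [NP [Det some] [N window]] [RelC [Rel which] [VP [AdvP [Adv deliberately]] [VP [V followed]]]]] [VP [V visited] [NP [NP [NP [Det the] [N window]] [RelC [Rel which] [VP [V fell]]]] [RelC [Rel which] [VP [V fell]]]]]]
Every word is introduced by a lexical rule and the phrasal rules combine the resulting categories into a single S.

Grammatical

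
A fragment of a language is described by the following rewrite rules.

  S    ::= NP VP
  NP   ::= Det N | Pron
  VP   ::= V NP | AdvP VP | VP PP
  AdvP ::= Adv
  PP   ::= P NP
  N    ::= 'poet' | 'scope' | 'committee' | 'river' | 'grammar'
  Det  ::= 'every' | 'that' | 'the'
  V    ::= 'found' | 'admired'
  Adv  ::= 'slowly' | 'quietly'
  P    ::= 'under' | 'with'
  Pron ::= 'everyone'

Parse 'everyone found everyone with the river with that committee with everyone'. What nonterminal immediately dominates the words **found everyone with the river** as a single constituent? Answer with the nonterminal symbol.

VP

[S [NP [Pron everyone]] [VP [VP [VP [VP [V found] [NP [Pron everyone]]] [PP [P with] [NP [Det the] [N river]]]] [PP [P with] [NP [Det that] [N committee]]]] [PP [P with] [NP [Pron everyone]]]]]
The span 'found everyone with the river' is the VP node built by VP → VP PP.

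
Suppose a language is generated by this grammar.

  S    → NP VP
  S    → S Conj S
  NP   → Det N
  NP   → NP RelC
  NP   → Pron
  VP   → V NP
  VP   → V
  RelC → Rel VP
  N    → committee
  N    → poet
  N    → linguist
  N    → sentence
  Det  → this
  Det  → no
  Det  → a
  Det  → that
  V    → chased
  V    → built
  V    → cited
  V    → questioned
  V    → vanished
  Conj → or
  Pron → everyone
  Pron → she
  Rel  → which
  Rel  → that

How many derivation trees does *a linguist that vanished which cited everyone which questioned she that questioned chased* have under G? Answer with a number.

5

Two of the 5 distinct bracketings:
[S [NP [NP [NP [Det a] [N linguist]] [RelC [Rel that] [VP [V vanished]]]] [RelC [Rel which] [VP [V cited] [NP [NP [Pron everyone]] [RelC [Rel which] [VP [V questioned] [NP [NP [Pron she]] [RelC [Rel that] [VP [V questioned]]]]]]]]]] [VP [V chased]]]
[S [NP [NP [NP [Det a] [N linguist]] [RelC [Rel that] [VP [V vanished]]]] [RelC [Rel which] [VP [V cited] [NP [NP [NP [Pron everyone]] [RelC [Rel which] [VP [V questioned] [NP [Pron she]]]]] [RelC [Rel that] [VP [V questioned]]]]]]] [VP [V chased]]]
The trees differ in how a recursive rule is bracketed over the same span.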